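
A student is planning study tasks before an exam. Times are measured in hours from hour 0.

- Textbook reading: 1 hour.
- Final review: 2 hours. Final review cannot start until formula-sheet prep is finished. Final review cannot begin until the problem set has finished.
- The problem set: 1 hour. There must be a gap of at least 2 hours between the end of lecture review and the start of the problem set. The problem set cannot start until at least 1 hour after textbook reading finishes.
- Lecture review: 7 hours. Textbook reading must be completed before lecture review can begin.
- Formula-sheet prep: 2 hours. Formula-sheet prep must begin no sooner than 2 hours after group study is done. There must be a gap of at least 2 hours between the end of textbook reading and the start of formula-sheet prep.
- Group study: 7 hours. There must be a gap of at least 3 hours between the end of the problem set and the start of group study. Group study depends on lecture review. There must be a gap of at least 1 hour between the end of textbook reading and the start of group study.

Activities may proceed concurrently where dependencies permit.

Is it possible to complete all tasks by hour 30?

Yes

Textbook reading can start immediately at hour 0; it finishes at hour 1.
Lecture review cannot begin until textbook reading (finishes hour 1). It runs from hour 1 to 1 + 7 = hour 8.
The problem set has to wait for lecture review (finishes hour 8, plus 2-hour gap → hour 10); textbook reading (finishes hour 1, plus 1-hour gap → hour 2). The latest of these is hour 10, so the problem set runs hour 10 to 10 + 1 = hour 11.
For group study: the problem set (finishes hour 11, plus 3-hour gap → hour 14); lecture review (finishes hour 8); textbook reading (finishes hour 1, plus 1-hour gap → hour 2). Taking the maximum gives a start of hour 14, and it finishes at 14 + 7 = hour 21.
Formula-sheet prep cannot start until group study (finishes hour 21, plus 2-hour gap → hour 23); textbook reading (finishes hour 1, plus 2-hour gap → hour 3). The controlling bound is hour 23, so formula-sheet prep finishes at 23 + 2 = hour 25.
Final review needs all of formula-sheet prep (finishes hour 25); the problem set (finishes hour 11). That puts its earliest start at hour 25; it finishes at 25 + 2 = hour 27.
Every task is finished by hour 27, which is no later than the deadline of 30, so the schedule is feasible.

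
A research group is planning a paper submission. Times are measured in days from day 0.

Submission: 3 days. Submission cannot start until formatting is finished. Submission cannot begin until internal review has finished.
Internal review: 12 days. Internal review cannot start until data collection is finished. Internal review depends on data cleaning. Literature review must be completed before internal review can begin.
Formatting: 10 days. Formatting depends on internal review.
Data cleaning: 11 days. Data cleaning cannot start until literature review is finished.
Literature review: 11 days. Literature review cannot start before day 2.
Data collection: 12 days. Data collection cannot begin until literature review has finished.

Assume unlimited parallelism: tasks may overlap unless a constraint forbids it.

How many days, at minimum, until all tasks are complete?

50

Literature review cannot begin until its own release at day 2. It runs from day 2 to 2 + 11 = day 13.
Data cleaning waits on literature review (finishes day 13), so it starts at day 13 and finishes at 13 + 11 = day 24.
Data collection cannot begin until literature review (finishes day 13). It runs from day 13 to 13 + 12 = day 25.
Internal review needs all of data collection (finishes day 25); data cleaning (finishes day 24); literature review (finishes day 13). That puts its earliest start at day 25; it finishes at 25 + 12 = day 37.
Formatting cannot begin until internal review (finishes day 37). It runs from day 37 to 37 + 10 = day 47.
Submission has to wait for formatting (finishes day 47); internal review (finishes day 37). The latest of these is day 47, so submission runs day 47 to 47 + 3 = day 50.
All tasks are finished once the last one completes. Finish times: Literature review at 13, Data collection at 25, Data cleaning at 24, Internal review at 37, Formatting at 47, Submission at 50. The latest is day 50.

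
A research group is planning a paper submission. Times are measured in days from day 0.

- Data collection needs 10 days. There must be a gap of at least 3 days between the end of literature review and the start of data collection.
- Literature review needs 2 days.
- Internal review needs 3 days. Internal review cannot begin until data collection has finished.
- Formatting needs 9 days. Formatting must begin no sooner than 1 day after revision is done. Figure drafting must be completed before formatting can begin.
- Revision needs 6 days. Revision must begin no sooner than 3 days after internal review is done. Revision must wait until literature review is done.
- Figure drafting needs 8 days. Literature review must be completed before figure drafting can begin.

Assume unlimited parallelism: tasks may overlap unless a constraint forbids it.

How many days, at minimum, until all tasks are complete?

37

Literature review can start immediately at day 0; it finishes at day 2.
After literature review (finishes day 2), figure drafting can start at day 2 and finishes at day 10.
Data collection cannot begin until literature review (finishes day 2, plus 3-day gap → day 5). It runs from day 5 to 5 + 10 = day 15.
After data collection (finishes day 15), internal review can start at day 15 and finishes at day 18.
Revision cannot start until internal review (finishes day 18, plus 3-day gap → day 21); literature review (finishes day 2). The controlling bound is day 21, so revision finishes at 21 + 6 = day 27.
For formatting: revision (finishes day 27, plus 1-day gap → day 28); figure drafting (finishes day 10). Taking the maximum gives a start of day 28, and it finishes at 28 + 9 = day 37.
All tasks are finished once the last one completes. Finish times: Literature review at 2, Data collection at 15, Figure drafting at 10, Internal review at 18, Revision at 27, Formatting at 37. The latest is day 37.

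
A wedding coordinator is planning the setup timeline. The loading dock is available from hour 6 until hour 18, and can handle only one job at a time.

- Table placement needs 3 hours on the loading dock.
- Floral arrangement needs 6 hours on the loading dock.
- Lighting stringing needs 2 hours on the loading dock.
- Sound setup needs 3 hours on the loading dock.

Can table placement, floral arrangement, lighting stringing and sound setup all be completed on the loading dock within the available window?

The loading dock window is 18 − 6 = 12 hours.
Running back to back, the jobs need 3 + 6 + 2 + 3 = 14 hours on the loading dock.
Since 14 > 12, they cannot all fit.

No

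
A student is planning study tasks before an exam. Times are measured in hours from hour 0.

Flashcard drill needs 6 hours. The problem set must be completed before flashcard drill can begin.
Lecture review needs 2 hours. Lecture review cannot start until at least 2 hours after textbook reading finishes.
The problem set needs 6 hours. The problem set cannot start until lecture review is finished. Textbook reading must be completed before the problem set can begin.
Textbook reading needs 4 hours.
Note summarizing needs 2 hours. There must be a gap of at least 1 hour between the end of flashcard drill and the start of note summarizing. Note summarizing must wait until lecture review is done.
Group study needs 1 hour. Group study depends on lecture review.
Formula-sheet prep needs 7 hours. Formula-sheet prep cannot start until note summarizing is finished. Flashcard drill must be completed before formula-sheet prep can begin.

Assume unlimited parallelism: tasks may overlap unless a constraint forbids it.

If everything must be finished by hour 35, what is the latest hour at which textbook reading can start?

5

To finish by hour 35, formula-sheet prep (duration 7) must start no later than hour 28.
Note summarizing feeds into formula-sheet prep (must start by hour 28); so note summarizing must finish by hour 28 and therefore start by hour 26.
For flashcard drill: note summarizing (must start by hour 26, minus 1-hour gap → hour 25); formula-sheet prep (must start by hour 28). The most restrictive is hour 25; with a 6-hour duration, flashcard drill must start by hour 19.
The problem set feeds into flashcard drill (must start by hour 19); so the problem set must finish by hour 19 and therefore start by hour 13.
To finish by hour 35, group study (duration 1) must start no later than hour 34.
For lecture review: the problem set (must start by hour 13); group study (must start by hour 34); note summarizing (must start by hour 26). The most restrictive is hour 13; with a 2-hour duration, lecture review must start by hour 11.
Textbook reading feeds lecture review (must start by hour 11, minus 2-hour gap → hour 9); the problem set (must start by hour 13). Taking the minimum, textbook reading must finish by hour 9 and start by 9 − 4 = hour 5.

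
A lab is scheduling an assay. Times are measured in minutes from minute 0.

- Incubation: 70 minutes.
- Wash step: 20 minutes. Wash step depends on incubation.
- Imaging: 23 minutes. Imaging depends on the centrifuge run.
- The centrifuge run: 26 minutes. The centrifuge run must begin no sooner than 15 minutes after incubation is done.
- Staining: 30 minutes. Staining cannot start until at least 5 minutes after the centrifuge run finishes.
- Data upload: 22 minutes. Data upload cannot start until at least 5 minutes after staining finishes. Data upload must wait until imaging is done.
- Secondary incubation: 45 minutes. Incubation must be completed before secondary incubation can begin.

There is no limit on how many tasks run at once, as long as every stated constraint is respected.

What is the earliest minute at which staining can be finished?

Incubation has no prerequisites, so it starts at minute 0 and finishes at minute 70.
After incubation (finishes minute 70, plus 15-minute gap → minute 85), the centrifuge run can start at minute 85 and finishes at minute 111.
Staining cannot begin until the centrifuge run (finishes minute 111, plus 5-minute gap → minute 116). It runs from minute 116 to 116 + 30 = minute 146.

146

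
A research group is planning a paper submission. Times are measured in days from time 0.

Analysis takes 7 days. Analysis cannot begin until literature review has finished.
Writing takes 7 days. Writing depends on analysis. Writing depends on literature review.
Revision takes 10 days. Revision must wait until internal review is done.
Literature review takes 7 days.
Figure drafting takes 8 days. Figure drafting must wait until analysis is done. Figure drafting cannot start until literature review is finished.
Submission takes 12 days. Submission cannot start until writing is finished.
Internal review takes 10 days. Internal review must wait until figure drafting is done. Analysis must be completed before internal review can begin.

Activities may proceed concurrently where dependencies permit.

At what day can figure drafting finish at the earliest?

22

Nothing blocks literature review, so it runs from day 0 to day 7.
Analysis cannot begin until literature review (finishes day 7). It runs from day 7 to 7 + 7 = day 14.
Figure drafting cannot start until analysis (finishes day 14); literature review (finishes day 7). The controlling bound is day 14, so figure drafting finishes at 14 + 8 = day 22.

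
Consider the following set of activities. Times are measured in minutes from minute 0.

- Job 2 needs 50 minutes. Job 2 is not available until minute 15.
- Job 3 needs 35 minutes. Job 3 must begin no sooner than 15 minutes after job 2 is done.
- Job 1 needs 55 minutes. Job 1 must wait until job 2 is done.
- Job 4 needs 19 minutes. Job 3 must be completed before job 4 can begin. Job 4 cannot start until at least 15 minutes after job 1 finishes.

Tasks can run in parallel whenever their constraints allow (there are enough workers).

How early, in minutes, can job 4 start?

Job 2 cannot begin until its own release at minute 15. It runs from minute 15 to 15 + 50 = minute 65.
Job 3 cannot begin until job 2 (finishes minute 65, plus 15-minute gap → minute 80). It runs from minute 80 to 80 + 35 = minute 115.
Job 1 waits on job 2 (finishes minute 65), so it starts at minute 65 and finishes at 65 + 55 = minute 120.
Job 4 waits on job 3 (finishes minute 115); job 1 (finishes minute 120, plus 15-minute gap → minute 135). The latest of these is minute 135, which is the earliest job 4 can start.

135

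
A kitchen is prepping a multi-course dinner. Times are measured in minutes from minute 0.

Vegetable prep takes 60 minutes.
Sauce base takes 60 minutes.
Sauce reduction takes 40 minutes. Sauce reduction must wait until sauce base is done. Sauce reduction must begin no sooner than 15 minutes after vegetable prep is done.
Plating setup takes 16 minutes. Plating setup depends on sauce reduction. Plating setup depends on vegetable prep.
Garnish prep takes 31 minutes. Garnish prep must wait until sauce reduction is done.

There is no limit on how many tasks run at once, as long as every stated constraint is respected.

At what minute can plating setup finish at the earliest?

Vegetable prep has no prerequisites, so it starts at minute 0 and finishes at minute 60.
Sauce base can start immediately at minute 0; it finishes at minute 60.
Sauce reduction cannot start until sauce base (finishes minute 60); vegetable prep (finishes minute 60, plus 15-minute gap → minute 75). The controlling bound is minute 75, so sauce reduction finishes at 75 + 40 = minute 115.
Plating setup needs all of sauce reduction (finishes minute 115); vegetable prep (finishes minute 60). That puts its earliest start at minute 115; it finishes at 115 + 16 = minute 131.

131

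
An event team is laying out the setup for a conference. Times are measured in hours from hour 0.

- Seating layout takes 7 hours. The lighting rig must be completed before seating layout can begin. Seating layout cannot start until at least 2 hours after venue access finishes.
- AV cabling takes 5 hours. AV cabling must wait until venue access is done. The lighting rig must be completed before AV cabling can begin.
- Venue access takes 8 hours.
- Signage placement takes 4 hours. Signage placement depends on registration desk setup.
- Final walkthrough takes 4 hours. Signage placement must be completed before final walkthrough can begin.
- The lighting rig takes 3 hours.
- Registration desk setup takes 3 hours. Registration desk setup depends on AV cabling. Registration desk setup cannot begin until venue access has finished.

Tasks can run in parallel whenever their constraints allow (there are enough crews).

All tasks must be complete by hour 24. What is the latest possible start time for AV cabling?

Final walkthrough must finish by hour 24; it takes 4 hours, so it must start by 24 − 4 = hour 20.
Signage placement feeds into final walkthrough (must start by hour 20); so signage placement must finish by hour 20 and therefore start by hour 16.
Registration desk setup feeds into signage placement (must start by hour 16); so registration desk setup must finish by hour 16 and therefore start by hour 13.
AV cabling has to be done before registration desk setup (must start by hour 13). That means finishing by hour 13, i.e. starting by 13 − 5 = hour 8.

8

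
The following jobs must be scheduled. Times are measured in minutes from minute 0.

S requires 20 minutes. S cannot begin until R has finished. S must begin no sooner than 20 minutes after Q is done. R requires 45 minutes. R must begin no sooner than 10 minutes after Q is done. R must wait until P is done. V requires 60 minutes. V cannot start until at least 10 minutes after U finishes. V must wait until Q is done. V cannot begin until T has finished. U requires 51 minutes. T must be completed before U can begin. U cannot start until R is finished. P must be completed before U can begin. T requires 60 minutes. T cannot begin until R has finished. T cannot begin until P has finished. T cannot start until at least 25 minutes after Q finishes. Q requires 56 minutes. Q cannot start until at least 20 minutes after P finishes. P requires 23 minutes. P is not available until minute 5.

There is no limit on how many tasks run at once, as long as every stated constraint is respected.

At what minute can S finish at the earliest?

P cannot begin until its own release at minute 5. It runs from minute 5 to 5 + 23 = minute 28.
Q waits on P (finishes minute 28, plus 20-minute gap → minute 48), so it starts at minute 48 and finishes at 48 + 56 = minute 104.
R has to wait for Q (finishes minute 104, plus 10-minute gap → minute 114); P (finishes minute 28). The latest of these is minute 114, so R runs minute 114 to 114 + 45 = minute 159.
S cannot start until R (finishes minute 159); Q (finishes minute 104, plus 20-minute gap → minute 124). The controlling bound is minute 159, so S finishes at 159 + 20 = minute 179.

179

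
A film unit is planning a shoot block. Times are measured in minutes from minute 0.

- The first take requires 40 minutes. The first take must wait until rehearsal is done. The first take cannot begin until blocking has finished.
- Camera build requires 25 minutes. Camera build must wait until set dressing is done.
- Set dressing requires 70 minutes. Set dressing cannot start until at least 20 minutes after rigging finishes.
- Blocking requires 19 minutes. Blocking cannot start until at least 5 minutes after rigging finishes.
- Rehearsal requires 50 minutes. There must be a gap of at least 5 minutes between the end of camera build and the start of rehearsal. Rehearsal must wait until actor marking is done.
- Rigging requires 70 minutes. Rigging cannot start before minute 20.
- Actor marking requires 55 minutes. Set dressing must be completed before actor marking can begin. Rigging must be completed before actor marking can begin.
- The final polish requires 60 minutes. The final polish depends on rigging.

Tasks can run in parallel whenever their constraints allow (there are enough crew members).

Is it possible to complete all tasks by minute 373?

Yes

After its own release at minute 20, rigging can start at minute 20 and finishes at minute 90.
After rigging (finishes minute 90), the final polish can start at minute 90 and finishes at minute 150.
Blocking cannot begin until rigging (finishes minute 90, plus 5-minute gap → minute 95). It runs from minute 95 to 95 + 19 = minute 114.
Set dressing cannot begin until rigging (finishes minute 90, plus 20-minute gap → minute 110). It runs from minute 110 to 110 + 70 = minute 180.
Actor marking cannot start until set dressing (finishes minute 180); rigging (finishes minute 90). The controlling bound is minute 180, so actor marking finishes at 180 + 55 = minute 235.
Camera build cannot begin until set dressing (finishes minute 180). It runs from minute 180 to 180 + 25 = minute 205.
For rehearsal: camera build (finishes minute 205, plus 5-minute gap → minute 210); actor marking (finishes minute 235). Taking the maximum gives a start of minute 235, and it finishes at 235 + 50 = minute 285.
The first take needs all of rehearsal (finishes minute 285); blocking (finishes minute 114). That puts its earliest start at minute 285; it finishes at 285 + 40 = minute 325.
Every task is finished by minute 325, which is no later than the deadline of 373, so the schedule is feasible.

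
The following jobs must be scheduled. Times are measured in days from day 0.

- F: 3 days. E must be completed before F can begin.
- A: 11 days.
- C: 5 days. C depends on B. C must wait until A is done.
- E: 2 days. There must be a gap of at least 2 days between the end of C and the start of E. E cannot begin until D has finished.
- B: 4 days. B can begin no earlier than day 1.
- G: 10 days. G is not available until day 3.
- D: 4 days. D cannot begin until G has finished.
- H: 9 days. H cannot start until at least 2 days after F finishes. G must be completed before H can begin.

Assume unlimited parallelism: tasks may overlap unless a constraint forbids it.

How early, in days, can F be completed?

After its own release at day 3, G can start at day 3 and finishes at day 13.
After G (finishes day 13), D can start at day 13 and finishes at day 17.
B waits on its own release at day 1, so it starts at day 1 and finishes at 1 + 4 = day 5.
A can start immediately at day 0; it finishes at day 11.
C needs all of B (finishes day 5); A (finishes day 11). That puts its earliest start at day 11; it finishes at 11 + 5 = day 16.
E has to wait for C (finishes day 16, plus 2-day gap → day 18); D (finishes day 17). The latest of these is day 18, so E runs day 18 to 18 + 2 = day 20.
After E (finishes day 20), F can start at day 20 and finishes at day 23.

23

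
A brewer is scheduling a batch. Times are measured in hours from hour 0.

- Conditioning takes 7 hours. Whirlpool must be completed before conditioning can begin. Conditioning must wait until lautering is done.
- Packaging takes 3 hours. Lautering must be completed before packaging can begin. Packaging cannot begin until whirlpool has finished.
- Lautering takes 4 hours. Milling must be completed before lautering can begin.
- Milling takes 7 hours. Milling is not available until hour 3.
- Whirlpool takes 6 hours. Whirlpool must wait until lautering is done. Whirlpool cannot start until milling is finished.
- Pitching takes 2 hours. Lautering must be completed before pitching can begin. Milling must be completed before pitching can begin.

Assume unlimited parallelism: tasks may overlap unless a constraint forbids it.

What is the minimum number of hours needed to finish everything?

27

Milling waits on its own release at hour 3, so it starts at hour 3 and finishes at 3 + 7 = hour 10.
After milling (finishes hour 10), lautering can start at hour 10 and finishes at hour 14.
Pitching needs all of lautering (finishes hour 14); milling (finishes hour 10). That puts its earliest start at hour 14; it finishes at 14 + 2 = hour 16.
Whirlpool needs all of lautering (finishes hour 14); milling (finishes hour 10). That puts its earliest start at hour 14; it finishes at 14 + 6 = hour 20.
For packaging: lautering (finishes hour 14); whirlpool (finishes hour 20). Taking the maximum gives a start of hour 20, and it finishes at 20 + 3 = hour 23.
Conditioning has to wait for whirlpool (finishes hour 20); lautering (finishes hour 14). The latest of these is hour 20, so conditioning runs hour 20 to 20 + 7 = hour 27.
All tasks are finished once the last one completes. Finish times: Milling at 10, Lautering at 14, Whirlpool at 20, Pitching at 16, Conditioning at 27, Packaging at 23. The latest is hour 27.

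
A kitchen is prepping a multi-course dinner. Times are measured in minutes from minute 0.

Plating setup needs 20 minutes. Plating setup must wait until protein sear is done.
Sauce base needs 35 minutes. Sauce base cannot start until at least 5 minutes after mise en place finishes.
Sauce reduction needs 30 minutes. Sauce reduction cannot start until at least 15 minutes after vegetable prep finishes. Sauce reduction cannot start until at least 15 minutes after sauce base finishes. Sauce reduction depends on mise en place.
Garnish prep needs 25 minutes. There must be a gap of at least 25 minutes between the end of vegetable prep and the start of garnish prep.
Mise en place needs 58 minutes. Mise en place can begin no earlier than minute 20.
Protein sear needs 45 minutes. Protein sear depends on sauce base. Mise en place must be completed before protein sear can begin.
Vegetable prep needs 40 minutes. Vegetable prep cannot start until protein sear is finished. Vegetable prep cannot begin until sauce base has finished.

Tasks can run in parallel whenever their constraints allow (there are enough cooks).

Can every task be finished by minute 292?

Yes

Mise en place waits on its own release at minute 20, so it starts at minute 20 and finishes at 20 + 58 = minute 78.
Sauce base cannot begin until mise en place (finishes minute 78, plus 5-minute gap → minute 83). It runs from minute 83 to 83 + 35 = minute 118.
For protein sear: sauce base (finishes minute 118); mise en place (finishes minute 78). Taking the maximum gives a start of minute 118, and it finishes at 118 + 45 = minute 163.
After protein sear (finishes minute 163), plating setup can start at minute 163 and finishes at minute 183.
Vegetable prep needs all of protein sear (finishes minute 163); sauce base (finishes minute 118). That puts its earliest start at minute 163; it finishes at 163 + 40 = minute 203.
Garnish prep cannot begin until vegetable prep (finishes minute 203, plus 25-minute gap → minute 228). It runs from minute 228 to 228 + 25 = minute 253.
Sauce reduction needs all of vegetable prep (finishes minute 203, plus 15-minute gap → minute 218); sauce base (finishes minute 118, plus 15-minute gap → minute 133); mise en place (finishes minute 78). That puts its earliest start at minute 218; it finishes at 218 + 30 = minute 248.
Every task is finished by minute 253, which is no later than the deadline of 292, so the schedule is feasible.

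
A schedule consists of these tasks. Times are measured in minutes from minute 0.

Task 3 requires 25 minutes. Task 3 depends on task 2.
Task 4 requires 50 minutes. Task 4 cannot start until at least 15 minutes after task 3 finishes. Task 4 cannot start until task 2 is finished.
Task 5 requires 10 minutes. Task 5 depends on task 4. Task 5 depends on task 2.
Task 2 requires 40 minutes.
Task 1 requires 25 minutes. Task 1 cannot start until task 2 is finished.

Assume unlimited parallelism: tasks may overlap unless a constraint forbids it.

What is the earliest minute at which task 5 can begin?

130

Task 2 can start immediately at minute 0; it finishes at minute 40.
Task 3 waits on task 2 (finishes minute 40), so it starts at minute 40 and finishes at 40 + 25 = minute 65.
For task 4: task 3 (finishes minute 65, plus 15-minute gap → minute 80); task 2 (finishes minute 40). Taking the maximum gives a start of minute 80, and it finishes at 80 + 50 = minute 130.
Task 5 waits on task 4 (finishes minute 130); task 2 (finishes minute 40). The latest of these is minute 130, which is the earliest task 5 can start.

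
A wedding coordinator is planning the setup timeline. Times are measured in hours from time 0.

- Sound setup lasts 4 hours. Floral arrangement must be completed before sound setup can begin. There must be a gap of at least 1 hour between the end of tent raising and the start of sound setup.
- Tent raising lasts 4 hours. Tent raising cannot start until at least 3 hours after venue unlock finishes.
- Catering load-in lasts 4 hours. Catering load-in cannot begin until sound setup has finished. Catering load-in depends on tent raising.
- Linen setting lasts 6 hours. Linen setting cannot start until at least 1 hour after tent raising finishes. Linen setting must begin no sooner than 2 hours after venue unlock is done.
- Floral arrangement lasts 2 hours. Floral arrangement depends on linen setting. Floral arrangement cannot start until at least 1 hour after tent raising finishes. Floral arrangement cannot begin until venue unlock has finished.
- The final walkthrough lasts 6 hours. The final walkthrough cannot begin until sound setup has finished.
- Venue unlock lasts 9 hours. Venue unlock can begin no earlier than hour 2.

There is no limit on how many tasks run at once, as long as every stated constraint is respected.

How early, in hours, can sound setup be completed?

31

Venue unlock waits on its own release at hour 2, so it starts at hour 2 and finishes at 2 + 9 = hour 11.
After venue unlock (finishes hour 11, plus 3-hour gap → hour 14), tent raising can start at hour 14 and finishes at hour 18.
For linen setting: tent raising (finishes hour 18, plus 1-hour gap → hour 19); venue unlock (finishes hour 11, plus 2-hour gap → hour 13). Taking the maximum gives a start of hour 19, and it finishes at 19 + 6 = hour 25.
Floral arrangement cannot start until linen setting (finishes hour 25); tent raising (finishes hour 18, plus 1-hour gap → hour 19); venue unlock (finishes hour 11). The controlling bound is hour 25, so floral arrangement finishes at 25 + 2 = hour 27.
Sound setup needs all of floral arrangement (finishes hour 27); tent raising (finishes hour 18, plus 1-hour gap → hour 19). That puts its earliest start at hour 27; it finishes at 27 + 4 = hour 31.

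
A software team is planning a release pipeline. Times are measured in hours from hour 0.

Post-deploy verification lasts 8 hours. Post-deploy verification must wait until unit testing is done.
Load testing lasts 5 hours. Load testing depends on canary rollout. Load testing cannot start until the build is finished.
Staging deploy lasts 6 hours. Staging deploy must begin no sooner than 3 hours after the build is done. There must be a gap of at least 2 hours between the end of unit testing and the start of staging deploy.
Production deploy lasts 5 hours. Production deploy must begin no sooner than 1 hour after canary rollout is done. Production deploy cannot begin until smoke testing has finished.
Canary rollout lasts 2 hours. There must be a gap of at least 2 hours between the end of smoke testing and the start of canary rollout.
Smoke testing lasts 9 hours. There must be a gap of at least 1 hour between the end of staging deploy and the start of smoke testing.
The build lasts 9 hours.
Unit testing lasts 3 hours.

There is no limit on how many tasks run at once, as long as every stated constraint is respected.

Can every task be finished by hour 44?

Yes

Nothing blocks unit testing, so it runs from hour 0 to hour 3.
Post-deploy verification waits on unit testing (finishes hour 3), so it starts at hour 3 and finishes at 3 + 8 = hour 11.
The build can start immediately at hour 0; it finishes at hour 9.
For staging deploy: the build (finishes hour 9, plus 3-hour gap → hour 12); unit testing (finishes hour 3, plus 2-hour gap → hour 5). Taking the maximum gives a start of hour 12, and it finishes at 12 + 6 = hour 18.
Smoke testing waits on staging deploy (finishes hour 18, plus 1-hour gap → hour 19), so it starts at hour 19 and finishes at 19 + 9 = hour 28.
Canary rollout cannot begin until smoke testing (finishes hour 28, plus 2-hour gap → hour 30). It runs from hour 30 to 30 + 2 = hour 32.
Production deploy has to wait for canary rollout (finishes hour 32, plus 1-hour gap → hour 33); smoke testing (finishes hour 28). The latest of these is hour 33, so production deploy runs hour 33 to 33 + 5 = hour 38.
For load testing: canary rollout (finishes hour 32); the build (finishes hour 9). Taking the maximum gives a start of hour 32, and it finishes at 32 + 5 = hour 37.
Every task is finished by hour 38, which is no later than the deadline of 44, so the schedule is feasible.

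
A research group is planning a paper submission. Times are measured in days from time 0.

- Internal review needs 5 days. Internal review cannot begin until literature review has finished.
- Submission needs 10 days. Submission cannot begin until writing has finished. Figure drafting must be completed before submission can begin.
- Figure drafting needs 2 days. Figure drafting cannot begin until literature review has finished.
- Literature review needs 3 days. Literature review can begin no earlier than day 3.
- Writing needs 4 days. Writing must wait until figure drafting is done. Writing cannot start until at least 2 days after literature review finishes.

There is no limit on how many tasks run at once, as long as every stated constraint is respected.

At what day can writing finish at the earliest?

12

Literature review waits on its own release at day 3, so it starts at day 3 and finishes at 3 + 3 = day 6.
Figure drafting waits on literature review (finishes day 6), so it starts at day 6 and finishes at 6 + 2 = day 8.
Writing cannot start until figure drafting (finishes day 8); literature review (finishes day 6, plus 2-day gap → day 8). The controlling bound is day 8, so writing finishes at 8 + 4 = day 12.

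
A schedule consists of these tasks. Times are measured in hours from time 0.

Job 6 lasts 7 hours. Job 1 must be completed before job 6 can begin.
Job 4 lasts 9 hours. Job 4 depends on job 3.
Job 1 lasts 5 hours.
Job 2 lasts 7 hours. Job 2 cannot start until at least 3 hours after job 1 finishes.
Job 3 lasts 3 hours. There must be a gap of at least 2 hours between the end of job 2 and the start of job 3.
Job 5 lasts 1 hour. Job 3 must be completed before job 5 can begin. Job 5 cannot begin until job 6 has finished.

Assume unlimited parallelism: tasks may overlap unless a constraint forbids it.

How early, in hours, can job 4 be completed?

29

Job 1 can start immediately at hour 0; it finishes at hour 5.
Job 2 waits on job 1 (finishes hour 5, plus 3-hour gap → hour 8), so it starts at hour 8 and finishes at 8 + 7 = hour 15.
After job 2 (finishes hour 15, plus 2-hour gap → hour 17), job 3 can start at hour 17 and finishes at hour 20.
Job 4 cannot begin until job 3 (finishes hour 20). It runs from hour 20 to 20 + 9 = hour 29.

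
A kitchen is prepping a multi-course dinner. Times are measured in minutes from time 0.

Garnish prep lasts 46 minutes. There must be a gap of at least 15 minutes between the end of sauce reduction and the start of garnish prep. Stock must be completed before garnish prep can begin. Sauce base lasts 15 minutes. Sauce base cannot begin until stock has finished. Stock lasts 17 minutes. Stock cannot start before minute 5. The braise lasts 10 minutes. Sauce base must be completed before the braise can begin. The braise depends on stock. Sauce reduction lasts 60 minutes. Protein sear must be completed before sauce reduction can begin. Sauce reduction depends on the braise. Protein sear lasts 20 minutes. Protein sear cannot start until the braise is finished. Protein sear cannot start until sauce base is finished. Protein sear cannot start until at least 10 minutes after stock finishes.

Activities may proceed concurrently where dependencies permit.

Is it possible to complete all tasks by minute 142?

After its own release at minute 5, stock can start at minute 5 and finishes at minute 22.
Sauce base waits on stock (finishes minute 22), so it starts at minute 22 and finishes at 22 + 15 = minute 37.
For the braise: sauce base (finishes minute 37); stock (finishes minute 22). Taking the maximum gives a start of minute 37, and it finishes at 37 + 10 = minute 47.
Protein sear has to wait for the braise (finishes minute 47); sauce base (finishes minute 37); stock (finishes minute 22, plus 10-minute gap → minute 32). The latest of these is minute 47, so protein sear runs minute 47 to 47 + 20 = minute 67.
Sauce reduction needs all of protein sear (finishes minute 67); the braise (finishes minute 47). That puts its earliest start at minute 67; it finishes at 67 + 60 = minute 127.
For garnish prep: sauce reduction (finishes minute 127, plus 15-minute gap → minute 142); stock (finishes minute 22). Taking the maximum gives a start of minute 142, and it finishes at 142 + 46 = minute 188.
The earliest everything can be done is minute 188, which is after the deadline of 142, so it is not possible.

No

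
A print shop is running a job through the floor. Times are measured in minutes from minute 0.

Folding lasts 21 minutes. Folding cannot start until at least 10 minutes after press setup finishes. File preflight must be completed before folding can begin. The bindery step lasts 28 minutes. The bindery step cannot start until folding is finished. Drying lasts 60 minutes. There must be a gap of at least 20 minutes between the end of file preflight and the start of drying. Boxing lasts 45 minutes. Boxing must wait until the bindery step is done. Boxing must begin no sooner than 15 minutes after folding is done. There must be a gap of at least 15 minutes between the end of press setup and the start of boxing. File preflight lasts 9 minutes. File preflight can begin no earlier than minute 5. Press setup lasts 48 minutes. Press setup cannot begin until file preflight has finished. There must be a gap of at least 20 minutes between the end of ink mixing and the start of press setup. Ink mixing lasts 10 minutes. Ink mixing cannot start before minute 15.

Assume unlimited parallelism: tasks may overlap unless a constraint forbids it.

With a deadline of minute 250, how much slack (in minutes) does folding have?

Ink mixing waits on its own release at minute 15, so it starts at minute 15 and finishes at 15 + 10 = minute 25.
File preflight waits on its own release at minute 5, so it starts at minute 5 and finishes at 5 + 9 = minute 14.
For press setup: file preflight (finishes minute 14); ink mixing (finishes minute 25, plus 20-minute gap → minute 45). Taking the maximum gives a start of minute 45, and it finishes at 45 + 48 = minute 93.
Folding needs all of press setup (finishes minute 93, plus 10-minute gap → minute 103); file preflight (finishes minute 14). That puts its earliest start at minute 103; it finishes at 103 + 21 = minute 124.

Working backward from the deadline:
Nothing follows boxing; the deadline of minute 250 is its only limit. It must start by 250 − 45 = minute 205.
The bindery step must finish before boxing (must start by minute 205). With a 28-minute duration, the bindery step must start by 205 − 28 = minute 177.
For folding: the bindery step (must start by minute 177); boxing (must start by minute 205, minus 15-minute gap → minute 190). The most restrictive is minute 177; with a 21-minute duration, folding must start by minute 156.
So folding can start as early as minute 103 and as late as minute 156, giving 156 − 103 = 53 minutes of slack.

53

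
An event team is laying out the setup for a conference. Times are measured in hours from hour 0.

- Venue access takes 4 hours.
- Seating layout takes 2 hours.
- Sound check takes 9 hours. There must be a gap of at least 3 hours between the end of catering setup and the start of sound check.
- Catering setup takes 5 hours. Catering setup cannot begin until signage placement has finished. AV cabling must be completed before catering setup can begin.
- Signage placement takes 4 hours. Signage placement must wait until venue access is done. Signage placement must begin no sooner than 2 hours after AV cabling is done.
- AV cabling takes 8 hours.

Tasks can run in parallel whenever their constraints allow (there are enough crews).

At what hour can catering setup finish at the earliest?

Nothing blocks AV cabling, so it runs from hour 0 to hour 8.
Venue access can start immediately at hour 0; it finishes at hour 4.
For signage placement: venue access (finishes hour 4); AV cabling (finishes hour 8, plus 2-hour gap → hour 10). Taking the maximum gives a start of hour 10, and it finishes at 10 + 4 = hour 14.
Catering setup cannot start until signage placement (finishes hour 14); AV cabling (finishes hour 8). The controlling bound is hour 14, so catering setup finishes at 14 + 5 = hour 19.

19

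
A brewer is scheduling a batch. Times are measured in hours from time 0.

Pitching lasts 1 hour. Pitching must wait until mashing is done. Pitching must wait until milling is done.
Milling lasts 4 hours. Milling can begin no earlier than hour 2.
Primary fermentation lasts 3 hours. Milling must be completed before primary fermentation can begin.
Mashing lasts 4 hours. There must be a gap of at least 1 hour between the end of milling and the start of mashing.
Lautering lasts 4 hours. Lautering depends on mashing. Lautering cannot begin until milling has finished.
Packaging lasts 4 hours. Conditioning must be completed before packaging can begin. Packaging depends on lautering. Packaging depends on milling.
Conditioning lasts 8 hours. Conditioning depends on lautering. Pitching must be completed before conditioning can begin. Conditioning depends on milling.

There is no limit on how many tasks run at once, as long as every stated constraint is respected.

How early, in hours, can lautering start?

Milling cannot begin until its own release at hour 2. It runs from hour 2 to 2 + 4 = hour 6.
Mashing cannot begin until milling (finishes hour 6, plus 1-hour gap → hour 7). It runs from hour 7 to 7 + 4 = hour 11.
Lautering waits on mashing (finishes hour 11); milling (finishes hour 6). The latest of these is hour 11, which is the earliest lautering can start.

11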